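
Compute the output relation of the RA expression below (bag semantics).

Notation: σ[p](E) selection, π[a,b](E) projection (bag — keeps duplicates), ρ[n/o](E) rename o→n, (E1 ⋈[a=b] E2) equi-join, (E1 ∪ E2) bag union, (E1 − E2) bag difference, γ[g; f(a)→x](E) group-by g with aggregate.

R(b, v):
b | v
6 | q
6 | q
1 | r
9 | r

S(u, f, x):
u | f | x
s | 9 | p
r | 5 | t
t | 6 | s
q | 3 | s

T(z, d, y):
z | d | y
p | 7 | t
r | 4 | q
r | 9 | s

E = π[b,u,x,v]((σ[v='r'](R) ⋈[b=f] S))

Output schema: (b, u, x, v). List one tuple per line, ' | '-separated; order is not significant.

Stepwise |·|:
  R → 4
  σ[v='r'](R) → 2
  S → 4
  (σ[v='r'](R) ⋈[b=f] S) → 1
  π[b,u,x,v]((σ[v='r'](R) ⋈[b=f] S)) → 1

== RESULT ==
b | u | x | v
9 | s | p | r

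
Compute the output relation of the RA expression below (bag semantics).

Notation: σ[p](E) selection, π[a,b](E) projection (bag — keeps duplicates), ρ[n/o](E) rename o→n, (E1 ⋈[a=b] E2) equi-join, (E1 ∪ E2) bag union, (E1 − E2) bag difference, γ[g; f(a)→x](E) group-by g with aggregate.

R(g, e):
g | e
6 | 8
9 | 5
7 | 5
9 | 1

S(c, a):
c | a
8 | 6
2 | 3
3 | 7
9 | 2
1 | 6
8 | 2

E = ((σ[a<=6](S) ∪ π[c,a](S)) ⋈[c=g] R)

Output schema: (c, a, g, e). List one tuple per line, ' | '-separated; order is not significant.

Subexpression sizes:
  S → 6
  σ[a<=6](S) → 5
  S → 6
  π[c,a](S) → 6
  (σ[a<=6](S) ∪ π[c,a](S)) → 11
  R → 4
  ((σ[a<=6](S) ∪ π[c,a](S)) ⋈[c=g] R) → 4

== RESULT ==
c | a | g | e
9 | 2 | 9 | 1
9 | 2 | 9 | 1
9 | 2 | 9 | 5
9 | 2 | 9 | 5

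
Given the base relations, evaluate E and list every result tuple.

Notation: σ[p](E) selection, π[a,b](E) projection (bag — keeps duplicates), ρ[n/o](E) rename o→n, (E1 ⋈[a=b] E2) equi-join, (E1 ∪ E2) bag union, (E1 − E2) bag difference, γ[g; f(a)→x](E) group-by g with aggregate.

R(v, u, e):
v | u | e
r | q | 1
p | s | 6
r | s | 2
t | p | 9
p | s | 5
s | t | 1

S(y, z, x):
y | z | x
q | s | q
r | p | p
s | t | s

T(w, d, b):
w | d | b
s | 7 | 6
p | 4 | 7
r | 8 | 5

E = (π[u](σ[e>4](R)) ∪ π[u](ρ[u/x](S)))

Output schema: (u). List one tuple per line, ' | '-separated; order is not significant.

Per-node cardinality:
  R → 6
  σ[e>4](R) → 3
  π[u](σ[e>4](R)) → 3
  S → 3
  ρ[u/x](S) → 3
  π[u](ρ[u/x](S)) → 3
  (π[u](σ[e>4](R)) ∪ π[u](ρ[u/x](S))) → 6

== RESULT ==
u
p
p
q
s
s
s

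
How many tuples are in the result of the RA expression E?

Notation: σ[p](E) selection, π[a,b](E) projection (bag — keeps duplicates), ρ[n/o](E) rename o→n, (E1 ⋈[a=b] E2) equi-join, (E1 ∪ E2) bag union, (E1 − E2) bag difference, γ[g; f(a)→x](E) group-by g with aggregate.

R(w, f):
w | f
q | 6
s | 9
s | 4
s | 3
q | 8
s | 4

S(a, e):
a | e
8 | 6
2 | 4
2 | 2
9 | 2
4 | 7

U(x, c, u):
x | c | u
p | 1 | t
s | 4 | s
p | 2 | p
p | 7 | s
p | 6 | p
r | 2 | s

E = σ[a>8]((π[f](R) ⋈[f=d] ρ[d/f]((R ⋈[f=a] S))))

Subexpression sizes:
  R → 6
  π[f](R) → 6
  R → 6
  S → 5
  (R ⋈[f=a] S) → 4
  ρ[d/f]((R ⋈[f=a] S)) → 4
  (π[f](R) ⋈[f=d] ρ[d/f]((R ⋈[f=a] S))) → 6
  σ[a>8]((π[f](R) ⋈[f=d] ρ[d/f]((R ⋈[f=a] S)))) → 1

|E| = 1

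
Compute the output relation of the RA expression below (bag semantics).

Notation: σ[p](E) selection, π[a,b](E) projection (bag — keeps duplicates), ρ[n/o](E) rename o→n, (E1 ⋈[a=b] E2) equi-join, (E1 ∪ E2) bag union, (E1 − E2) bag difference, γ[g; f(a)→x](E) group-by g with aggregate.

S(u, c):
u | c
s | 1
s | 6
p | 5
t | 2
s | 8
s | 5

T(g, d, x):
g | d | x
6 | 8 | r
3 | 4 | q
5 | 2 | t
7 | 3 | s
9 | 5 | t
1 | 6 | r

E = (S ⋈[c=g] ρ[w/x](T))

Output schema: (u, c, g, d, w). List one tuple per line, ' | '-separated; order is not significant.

Subexpression sizes:
  S → 6
  T → 6
  ρ[w/x](T) → 6
  (S ⋈[c=g] ρ[w/x](T)) → 4

== RESULT ==
u | c | g | d | w
p | 5 | 5 | 2 | t
s | 1 | 1 | 6 | r
s | 5 | 5 | 2 | t
s | 6 | 6 | 8 | r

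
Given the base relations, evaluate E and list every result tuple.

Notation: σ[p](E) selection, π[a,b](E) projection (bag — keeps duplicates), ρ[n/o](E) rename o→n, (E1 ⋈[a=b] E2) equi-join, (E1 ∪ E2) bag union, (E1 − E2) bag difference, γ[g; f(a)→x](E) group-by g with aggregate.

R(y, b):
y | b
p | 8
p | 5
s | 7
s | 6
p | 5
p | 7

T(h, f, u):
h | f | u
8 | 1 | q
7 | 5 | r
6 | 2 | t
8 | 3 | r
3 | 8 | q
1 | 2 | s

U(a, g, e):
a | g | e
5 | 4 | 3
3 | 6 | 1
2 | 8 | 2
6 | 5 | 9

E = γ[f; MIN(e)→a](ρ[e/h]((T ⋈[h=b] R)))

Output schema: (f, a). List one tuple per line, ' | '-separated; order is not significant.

Subexpression sizes:
  T → 6
  R → 6
  (T ⋈[h=b] R) → 5
  ρ[e/h]((T ⋈[h=b] R)) → 5
  γ[f; MIN(e)→a](ρ[e/h]((T ⋈[h=b] R))) → 4

== RESULT ==
f | a
1 | 8
2 | 6
3 | 8
5 | 7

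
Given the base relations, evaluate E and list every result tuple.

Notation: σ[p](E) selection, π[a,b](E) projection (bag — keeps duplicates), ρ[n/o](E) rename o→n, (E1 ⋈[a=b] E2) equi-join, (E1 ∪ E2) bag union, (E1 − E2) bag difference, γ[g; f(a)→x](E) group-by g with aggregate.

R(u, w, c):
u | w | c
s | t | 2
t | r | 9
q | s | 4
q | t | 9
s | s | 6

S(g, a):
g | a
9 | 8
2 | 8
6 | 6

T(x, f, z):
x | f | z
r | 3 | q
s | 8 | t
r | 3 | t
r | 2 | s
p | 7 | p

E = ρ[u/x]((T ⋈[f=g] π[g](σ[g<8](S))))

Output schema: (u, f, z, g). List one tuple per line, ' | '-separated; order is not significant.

Subexpression sizes:
  T → 5
  S → 3
  σ[g<8](S) → 2
  π[g](σ[g<8](S)) → 2
  (T ⋈[f=g] π[g](σ[g<8](S))) → 1
  ρ[u/x]((T ⋈[f=g] π[g](σ[g<8](S)))) → 1

== RESULT ==
u | f | z | g
r | 2 | s | 2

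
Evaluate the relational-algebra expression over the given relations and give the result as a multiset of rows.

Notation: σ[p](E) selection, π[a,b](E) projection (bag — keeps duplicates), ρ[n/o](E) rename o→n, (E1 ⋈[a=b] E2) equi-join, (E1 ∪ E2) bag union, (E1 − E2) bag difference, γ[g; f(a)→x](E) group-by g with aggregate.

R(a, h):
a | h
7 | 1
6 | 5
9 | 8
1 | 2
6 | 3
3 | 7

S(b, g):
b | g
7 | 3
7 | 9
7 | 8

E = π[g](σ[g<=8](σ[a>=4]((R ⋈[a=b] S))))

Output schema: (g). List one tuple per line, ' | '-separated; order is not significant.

Per-node cardinality:
  R → 6
  S → 3
  (R ⋈[a=b] S) → 3
  σ[a>=4]((R ⋈[a=b] S)) → 3
  σ[g<=8](σ[a>=4]((R ⋈[a=b] S))) → 2
  π[g](σ[g<=8](σ[a>=4]((R ⋈[a=b] S)))) → 2

== RESULT ==
g
3
8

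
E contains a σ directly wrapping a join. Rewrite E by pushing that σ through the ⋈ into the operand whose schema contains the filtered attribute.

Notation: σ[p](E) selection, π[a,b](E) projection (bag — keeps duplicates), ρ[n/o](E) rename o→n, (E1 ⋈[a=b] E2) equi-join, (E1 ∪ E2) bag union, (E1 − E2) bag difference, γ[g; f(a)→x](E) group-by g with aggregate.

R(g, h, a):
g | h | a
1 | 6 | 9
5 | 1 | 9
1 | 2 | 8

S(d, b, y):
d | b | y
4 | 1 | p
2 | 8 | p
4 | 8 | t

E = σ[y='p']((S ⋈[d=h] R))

σ filters on y, owned by the left side.
E' = (σ[y='p'](S) ⋈[d=h] R)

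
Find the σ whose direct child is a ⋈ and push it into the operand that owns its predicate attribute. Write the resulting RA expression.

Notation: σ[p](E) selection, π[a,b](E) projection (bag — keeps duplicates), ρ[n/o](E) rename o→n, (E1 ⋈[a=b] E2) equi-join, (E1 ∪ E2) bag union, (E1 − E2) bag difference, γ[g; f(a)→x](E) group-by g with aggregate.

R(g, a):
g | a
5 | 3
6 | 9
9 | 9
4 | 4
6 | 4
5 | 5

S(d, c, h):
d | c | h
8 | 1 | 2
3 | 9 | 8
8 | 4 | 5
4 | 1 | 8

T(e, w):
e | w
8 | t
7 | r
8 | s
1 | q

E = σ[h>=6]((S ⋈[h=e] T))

σ filters on h, owned by the left side.
E' = (σ[h>=6](S) ⋈[h=e] T)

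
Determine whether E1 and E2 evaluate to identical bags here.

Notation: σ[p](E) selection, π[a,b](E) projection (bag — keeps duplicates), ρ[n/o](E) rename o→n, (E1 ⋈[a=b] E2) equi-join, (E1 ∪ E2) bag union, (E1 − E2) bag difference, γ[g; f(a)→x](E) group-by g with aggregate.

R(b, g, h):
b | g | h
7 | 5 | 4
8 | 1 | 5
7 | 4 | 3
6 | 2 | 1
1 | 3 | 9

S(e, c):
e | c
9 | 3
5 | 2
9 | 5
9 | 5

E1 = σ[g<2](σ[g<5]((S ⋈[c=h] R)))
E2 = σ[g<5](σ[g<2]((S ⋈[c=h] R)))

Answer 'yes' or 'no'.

E1 row counts bottom-up:
  S → 4
  R → 5
  (S ⋈[c=h] R) → 3
  σ[g<5]((S ⋈[c=h] R)) → 3
  σ[g<2](σ[g<5]((S ⋈[c=h] R))) → 2
E2 row counts bottom-up:
  S → 4
  R → 5
  (S ⋈[c=h] R) → 3
  σ[g<2]((S ⋈[c=h] R)) → 2
  σ[g<5](σ[g<2]((S ⋈[c=h] R))) → 2

E1 and E2 produce the same multiset:
e | c | b | g | h
9 | 5 | 8 | 1 | 5
9 | 5 | 8 | 1 | 5

yes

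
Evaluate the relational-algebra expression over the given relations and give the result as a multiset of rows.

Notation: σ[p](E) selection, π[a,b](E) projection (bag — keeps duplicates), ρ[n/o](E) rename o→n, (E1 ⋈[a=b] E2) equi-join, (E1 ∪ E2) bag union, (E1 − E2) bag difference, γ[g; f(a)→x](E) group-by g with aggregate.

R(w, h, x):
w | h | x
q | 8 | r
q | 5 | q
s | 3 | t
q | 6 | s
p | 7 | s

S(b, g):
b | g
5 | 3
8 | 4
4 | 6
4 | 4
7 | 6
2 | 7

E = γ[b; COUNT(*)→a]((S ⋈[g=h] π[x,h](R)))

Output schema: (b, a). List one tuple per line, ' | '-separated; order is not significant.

Per-node cardinality:
  S → 6
  R → 5
  π[x,h](R) → 5
  (S ⋈[g=h] π[x,h](R)) → 4
  γ[b; COUNT(*)→a]((S ⋈[g=h] π[x,h](R))) → 4

== RESULT ==
b | a
2 | 1
4 | 1
5 | 1
7 | 1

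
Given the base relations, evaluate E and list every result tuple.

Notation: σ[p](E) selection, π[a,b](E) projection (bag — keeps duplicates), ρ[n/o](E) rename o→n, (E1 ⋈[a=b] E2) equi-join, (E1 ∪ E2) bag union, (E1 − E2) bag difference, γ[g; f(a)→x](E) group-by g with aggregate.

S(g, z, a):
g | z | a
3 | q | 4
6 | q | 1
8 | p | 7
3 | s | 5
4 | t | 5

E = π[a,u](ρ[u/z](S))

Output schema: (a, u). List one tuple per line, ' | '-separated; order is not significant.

Stepwise |·|:
  S → 5
  ρ[u/z](S) → 5
  π[a,u](ρ[u/z](S)) → 5

== RESULT ==
a | u
1 | q
4 | q
5 | s
5 | t
7 | p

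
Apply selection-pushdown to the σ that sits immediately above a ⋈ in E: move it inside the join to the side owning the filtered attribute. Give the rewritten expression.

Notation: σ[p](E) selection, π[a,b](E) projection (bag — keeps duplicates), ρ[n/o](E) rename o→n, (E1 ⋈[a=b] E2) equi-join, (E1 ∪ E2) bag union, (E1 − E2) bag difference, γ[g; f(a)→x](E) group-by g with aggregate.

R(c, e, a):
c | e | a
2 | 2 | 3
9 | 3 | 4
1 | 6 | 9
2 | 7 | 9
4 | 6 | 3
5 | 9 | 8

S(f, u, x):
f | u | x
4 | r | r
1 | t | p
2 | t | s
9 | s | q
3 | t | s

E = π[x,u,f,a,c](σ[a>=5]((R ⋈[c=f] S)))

σ filters on a, owned by the left side.
E' = π[x,u,f,a,c]((σ[a>=5](R) ⋈[c=f] S))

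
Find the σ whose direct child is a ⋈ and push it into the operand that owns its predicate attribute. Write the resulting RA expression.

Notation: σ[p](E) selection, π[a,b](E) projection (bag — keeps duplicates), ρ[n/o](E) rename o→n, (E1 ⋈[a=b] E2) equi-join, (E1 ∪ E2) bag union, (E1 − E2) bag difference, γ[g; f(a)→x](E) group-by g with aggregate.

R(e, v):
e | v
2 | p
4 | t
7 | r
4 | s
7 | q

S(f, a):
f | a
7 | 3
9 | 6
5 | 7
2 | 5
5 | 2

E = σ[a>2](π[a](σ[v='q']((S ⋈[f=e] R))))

σ filters on v, owned by the right side.
E' = σ[a>2](π[a]((S ⋈[f=e] σ[v='q'](R))))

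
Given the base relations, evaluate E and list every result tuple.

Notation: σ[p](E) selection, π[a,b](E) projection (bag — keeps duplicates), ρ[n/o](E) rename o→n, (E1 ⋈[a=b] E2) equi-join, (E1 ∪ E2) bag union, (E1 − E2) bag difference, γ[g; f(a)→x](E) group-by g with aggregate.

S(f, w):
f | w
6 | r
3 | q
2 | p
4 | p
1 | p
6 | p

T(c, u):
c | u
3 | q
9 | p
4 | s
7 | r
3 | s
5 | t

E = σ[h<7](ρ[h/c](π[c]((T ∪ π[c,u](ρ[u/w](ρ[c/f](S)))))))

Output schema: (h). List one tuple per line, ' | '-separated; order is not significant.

Subexpression sizes:
  T → 6
  S → 6
  ρ[c/f](S) → 6
  ρ[u/w](ρ[c/f](S)) → 6
  π[c,u](ρ[u/w](ρ[c/f](S))) → 6
  (T ∪ π[c,u](ρ[u/w](ρ[c/f](S)))) → 12
  π[c]((T ∪ π[c,u](ρ[u/w](ρ[c/f](S))))) → 12
  ρ[h/c](π[c]((T ∪ π[c,u](ρ[u/w](ρ[c/f](S)))))) → 12
  σ[h<7](ρ[h/c](π[c]((T ∪ π[c,u](ρ[u/w](ρ[c/f](S))))))) → 10

== RESULT ==
h
1
2
3
3
3
4
4
5
6
6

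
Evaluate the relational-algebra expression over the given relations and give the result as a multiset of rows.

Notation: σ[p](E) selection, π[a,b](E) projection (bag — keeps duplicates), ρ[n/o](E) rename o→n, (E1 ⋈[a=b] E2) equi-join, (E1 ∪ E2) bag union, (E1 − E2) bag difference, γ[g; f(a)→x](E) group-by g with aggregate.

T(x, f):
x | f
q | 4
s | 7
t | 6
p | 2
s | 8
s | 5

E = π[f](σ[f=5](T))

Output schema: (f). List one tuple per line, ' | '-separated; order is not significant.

Row counts bottom-up:
  T → 6
  σ[f=5](T) → 1
  π[f](σ[f=5](T)) → 1

== RESULT ==
f
5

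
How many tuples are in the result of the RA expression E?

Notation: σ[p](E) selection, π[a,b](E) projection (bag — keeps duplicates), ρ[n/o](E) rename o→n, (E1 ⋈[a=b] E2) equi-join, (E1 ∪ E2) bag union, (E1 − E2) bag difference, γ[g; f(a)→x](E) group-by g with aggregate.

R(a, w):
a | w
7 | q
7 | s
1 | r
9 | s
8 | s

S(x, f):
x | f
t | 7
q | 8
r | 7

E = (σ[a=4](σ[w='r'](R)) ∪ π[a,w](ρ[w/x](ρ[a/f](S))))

Subexpression sizes:
  R → 5
  σ[w='r'](R) → 1
  σ[a=4](σ[w='r'](R)) → 0
  S → 3
  ρ[a/f](S) → 3
  ρ[w/x](ρ[a/f](S)) → 3
  π[a,w](ρ[w/x](ρ[a/f](S))) → 3
  (σ[a=4](σ[w='r'](R)) ∪ π[a,w](ρ[w/x](ρ[a/f](S)))) → 3

|E| = 3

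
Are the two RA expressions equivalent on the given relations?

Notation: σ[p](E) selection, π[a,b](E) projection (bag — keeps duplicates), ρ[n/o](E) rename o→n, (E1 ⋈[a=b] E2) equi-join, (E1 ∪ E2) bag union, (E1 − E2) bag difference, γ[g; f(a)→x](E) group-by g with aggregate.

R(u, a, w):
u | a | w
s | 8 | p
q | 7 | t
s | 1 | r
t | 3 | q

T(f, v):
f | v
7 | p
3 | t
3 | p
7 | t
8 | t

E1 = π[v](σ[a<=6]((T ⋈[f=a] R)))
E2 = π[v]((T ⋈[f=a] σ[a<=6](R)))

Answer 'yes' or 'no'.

E1 row counts bottom-up:
  T → 5
  R → 4
  (T ⋈[f=a] R) → 5
  σ[a<=6]((T ⋈[f=a] R)) → 2
  π[v](σ[a<=6]((T ⋈[f=a] R))) → 2
E2 row counts bottom-up:
  T → 5
  R → 4
  σ[a<=6](R) → 2
  (T ⋈[f=a] σ[a<=6](R)) → 2
  π[v]((T ⋈[f=a] σ[a<=6](R))) → 2

E1 and E2 produce the same multiset:
v
p
t

yes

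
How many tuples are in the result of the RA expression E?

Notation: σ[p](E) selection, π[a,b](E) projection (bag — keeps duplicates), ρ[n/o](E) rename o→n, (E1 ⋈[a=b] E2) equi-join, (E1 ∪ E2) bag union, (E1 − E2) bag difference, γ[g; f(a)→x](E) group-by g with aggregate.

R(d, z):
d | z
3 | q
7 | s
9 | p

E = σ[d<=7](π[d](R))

Per-node cardinality:
  R → 3
  π[d](R) → 3
  σ[d<=7](π[d](R)) → 2

|E| = 2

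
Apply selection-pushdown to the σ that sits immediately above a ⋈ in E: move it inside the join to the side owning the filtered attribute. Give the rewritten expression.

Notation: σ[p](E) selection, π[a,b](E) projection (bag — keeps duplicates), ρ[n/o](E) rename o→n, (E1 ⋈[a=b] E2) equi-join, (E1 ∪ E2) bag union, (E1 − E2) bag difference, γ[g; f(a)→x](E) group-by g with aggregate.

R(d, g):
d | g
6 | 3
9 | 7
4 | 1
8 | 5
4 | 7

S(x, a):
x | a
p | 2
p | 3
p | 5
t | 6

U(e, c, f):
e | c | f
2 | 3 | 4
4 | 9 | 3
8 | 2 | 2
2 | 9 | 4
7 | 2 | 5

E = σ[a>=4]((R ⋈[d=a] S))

σ filters on a, owned by the right side.
E' = (R ⋈[d=a] σ[a>=4](S))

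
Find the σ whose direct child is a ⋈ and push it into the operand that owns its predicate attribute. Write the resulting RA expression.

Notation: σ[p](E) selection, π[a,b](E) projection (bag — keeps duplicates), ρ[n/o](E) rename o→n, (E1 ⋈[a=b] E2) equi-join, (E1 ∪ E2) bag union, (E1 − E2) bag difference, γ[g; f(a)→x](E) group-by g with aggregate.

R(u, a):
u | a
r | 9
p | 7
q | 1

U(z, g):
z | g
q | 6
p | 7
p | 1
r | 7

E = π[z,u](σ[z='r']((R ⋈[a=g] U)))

σ filters on z, owned by the right side.
E' = π[z,u]((R ⋈[a=g] σ[z='r'](U)))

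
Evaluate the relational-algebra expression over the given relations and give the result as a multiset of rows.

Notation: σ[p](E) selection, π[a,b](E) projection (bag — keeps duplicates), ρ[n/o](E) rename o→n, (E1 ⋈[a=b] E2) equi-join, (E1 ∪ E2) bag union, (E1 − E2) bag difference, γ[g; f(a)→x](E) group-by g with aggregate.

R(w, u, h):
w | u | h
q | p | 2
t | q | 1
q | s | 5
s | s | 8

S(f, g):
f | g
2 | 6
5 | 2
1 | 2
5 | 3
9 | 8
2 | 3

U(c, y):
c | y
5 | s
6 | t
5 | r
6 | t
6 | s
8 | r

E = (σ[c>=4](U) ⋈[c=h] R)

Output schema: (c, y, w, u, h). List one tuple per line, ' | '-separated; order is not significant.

Row counts bottom-up:
  U → 6
  σ[c>=4](U) → 6
  R → 4
  (σ[c>=4](U) ⋈[c=h] R) → 3

== RESULT ==
c | y | w | u | h
5 | r | q | s | 5
5 | s | q | s | 5
8 | r | s | s | 8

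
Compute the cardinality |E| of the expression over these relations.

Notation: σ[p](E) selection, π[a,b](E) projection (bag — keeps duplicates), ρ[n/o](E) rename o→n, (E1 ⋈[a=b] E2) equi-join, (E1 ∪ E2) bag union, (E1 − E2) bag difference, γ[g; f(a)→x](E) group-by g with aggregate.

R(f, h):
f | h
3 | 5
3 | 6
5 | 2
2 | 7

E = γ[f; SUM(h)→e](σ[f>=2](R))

Row counts bottom-up:
  R → 4
  σ[f>=2](R) → 4
  γ[f; SUM(h)→e](σ[f>=2](R)) → 3

|E| = 3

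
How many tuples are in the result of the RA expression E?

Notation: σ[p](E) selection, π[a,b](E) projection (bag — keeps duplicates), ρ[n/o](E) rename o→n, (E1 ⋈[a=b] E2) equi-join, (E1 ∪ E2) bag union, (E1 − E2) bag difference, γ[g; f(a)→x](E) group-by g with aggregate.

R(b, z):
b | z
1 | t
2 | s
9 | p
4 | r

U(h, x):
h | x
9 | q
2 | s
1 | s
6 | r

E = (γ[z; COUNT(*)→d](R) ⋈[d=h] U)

Row counts bottom-up:
  R → 4
  γ[z; COUNT(*)→d](R) → 4
  U → 4
  (γ[z; COUNT(*)→d](R) ⋈[d=h] U) → 4

|E| = 4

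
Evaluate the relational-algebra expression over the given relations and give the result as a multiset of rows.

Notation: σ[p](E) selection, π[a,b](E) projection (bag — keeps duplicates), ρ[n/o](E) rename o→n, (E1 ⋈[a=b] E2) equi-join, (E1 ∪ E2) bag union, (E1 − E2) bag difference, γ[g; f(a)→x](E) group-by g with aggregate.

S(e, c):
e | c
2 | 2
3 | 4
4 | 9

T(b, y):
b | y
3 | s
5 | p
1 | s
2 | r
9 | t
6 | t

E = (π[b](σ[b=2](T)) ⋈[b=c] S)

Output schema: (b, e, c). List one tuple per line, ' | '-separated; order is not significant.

Per-node cardinality:
  T → 6
  σ[b=2](T) → 1
  π[b](σ[b=2](T)) → 1
  S → 3
  (π[b](σ[b=2](T)) ⋈[b=c] S) → 1

== RESULT ==
b | e | c
2 | 2 | 2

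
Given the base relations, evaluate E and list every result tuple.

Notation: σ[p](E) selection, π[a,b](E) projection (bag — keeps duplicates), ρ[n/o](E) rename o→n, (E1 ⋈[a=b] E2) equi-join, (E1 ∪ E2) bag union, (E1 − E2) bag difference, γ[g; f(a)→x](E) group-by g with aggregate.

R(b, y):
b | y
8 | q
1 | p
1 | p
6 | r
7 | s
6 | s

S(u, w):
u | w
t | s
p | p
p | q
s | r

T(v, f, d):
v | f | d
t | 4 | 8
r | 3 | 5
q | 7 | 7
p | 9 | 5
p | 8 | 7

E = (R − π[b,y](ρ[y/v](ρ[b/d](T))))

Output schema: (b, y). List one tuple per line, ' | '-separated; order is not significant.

Stepwise |·|:
  R → 6
  T → 5
  ρ[b/d](T) → 5
  ρ[y/v](ρ[b/d](T)) → 5
  π[b,y](ρ[y/v](ρ[b/d](T))) → 5
  (R − π[b,y](ρ[y/v](ρ[b/d](T)))) → 6

== RESULT ==
b | y
1 | p
1 | p
6 | r
6 | s
7 | s
8 | q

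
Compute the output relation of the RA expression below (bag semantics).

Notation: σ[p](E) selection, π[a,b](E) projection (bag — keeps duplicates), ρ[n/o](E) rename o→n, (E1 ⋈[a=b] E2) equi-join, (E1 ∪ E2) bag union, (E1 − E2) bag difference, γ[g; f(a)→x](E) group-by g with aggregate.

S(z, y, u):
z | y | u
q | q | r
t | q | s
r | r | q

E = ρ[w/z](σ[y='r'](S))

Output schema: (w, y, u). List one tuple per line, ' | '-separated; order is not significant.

Per-node cardinality:
  S → 3
  σ[y='r'](S) → 1
  ρ[w/z](σ[y='r'](S)) → 1

== RESULT ==
w | y | u
r | r | q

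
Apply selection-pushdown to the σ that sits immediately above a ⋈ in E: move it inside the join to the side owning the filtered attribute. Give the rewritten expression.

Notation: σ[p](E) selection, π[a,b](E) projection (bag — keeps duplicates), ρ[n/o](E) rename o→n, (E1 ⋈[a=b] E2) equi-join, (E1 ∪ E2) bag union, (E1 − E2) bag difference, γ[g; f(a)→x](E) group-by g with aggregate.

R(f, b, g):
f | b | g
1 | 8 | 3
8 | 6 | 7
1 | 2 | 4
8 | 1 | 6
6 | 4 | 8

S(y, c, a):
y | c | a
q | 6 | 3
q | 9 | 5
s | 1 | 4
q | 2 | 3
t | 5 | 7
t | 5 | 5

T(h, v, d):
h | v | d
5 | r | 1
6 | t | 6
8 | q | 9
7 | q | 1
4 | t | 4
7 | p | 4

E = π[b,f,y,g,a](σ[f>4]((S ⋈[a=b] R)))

σ filters on f, owned by the right side.
E' = π[b,f,y,g,a]((S ⋈[a=b] σ[f>4](R)))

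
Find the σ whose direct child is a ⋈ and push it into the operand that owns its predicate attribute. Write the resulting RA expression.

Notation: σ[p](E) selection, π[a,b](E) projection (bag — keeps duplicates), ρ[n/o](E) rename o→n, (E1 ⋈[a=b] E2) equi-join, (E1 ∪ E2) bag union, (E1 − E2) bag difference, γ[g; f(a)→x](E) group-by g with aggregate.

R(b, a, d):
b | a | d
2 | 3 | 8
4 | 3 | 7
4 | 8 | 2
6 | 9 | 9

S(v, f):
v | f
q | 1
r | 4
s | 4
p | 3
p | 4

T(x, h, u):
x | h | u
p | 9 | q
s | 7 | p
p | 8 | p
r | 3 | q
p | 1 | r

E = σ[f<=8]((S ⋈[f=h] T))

σ filters on f, owned by the left side.
E' = (σ[f<=8](S) ⋈[f=h] T)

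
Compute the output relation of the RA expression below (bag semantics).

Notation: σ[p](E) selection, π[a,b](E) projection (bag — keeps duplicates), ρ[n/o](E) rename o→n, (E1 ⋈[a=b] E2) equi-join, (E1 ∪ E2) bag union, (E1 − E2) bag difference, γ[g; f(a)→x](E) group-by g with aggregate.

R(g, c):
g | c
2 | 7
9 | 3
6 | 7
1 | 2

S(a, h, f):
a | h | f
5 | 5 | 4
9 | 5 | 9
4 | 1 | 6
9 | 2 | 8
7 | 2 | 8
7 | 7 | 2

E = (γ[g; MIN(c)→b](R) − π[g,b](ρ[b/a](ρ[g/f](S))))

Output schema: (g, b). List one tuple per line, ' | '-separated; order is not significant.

Per-node cardinality:
  R → 4
  γ[g; MIN(c)→b](R) → 4
  S → 6
  ρ[g/f](S) → 6
  ρ[b/a](ρ[g/f](S)) → 6
  π[g,b](ρ[b/a](ρ[g/f](S))) → 6
  (γ[g; MIN(c)→b](R) − π[g,b](ρ[b/a](ρ[g/f](S)))) → 3

== RESULT ==
g | b
1 | 2
6 | 7
9 | 3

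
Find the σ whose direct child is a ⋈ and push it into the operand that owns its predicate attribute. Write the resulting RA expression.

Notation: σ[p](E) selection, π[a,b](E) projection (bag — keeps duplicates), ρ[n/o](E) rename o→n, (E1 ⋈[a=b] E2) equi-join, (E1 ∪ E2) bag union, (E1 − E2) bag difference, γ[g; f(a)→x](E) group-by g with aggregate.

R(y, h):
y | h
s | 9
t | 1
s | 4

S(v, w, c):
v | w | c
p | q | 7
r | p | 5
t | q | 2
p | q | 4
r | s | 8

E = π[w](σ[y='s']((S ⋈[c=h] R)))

σ filters on y, owned by the right side.
E' = π[w]((S ⋈[c=h] σ[y='s'](R)))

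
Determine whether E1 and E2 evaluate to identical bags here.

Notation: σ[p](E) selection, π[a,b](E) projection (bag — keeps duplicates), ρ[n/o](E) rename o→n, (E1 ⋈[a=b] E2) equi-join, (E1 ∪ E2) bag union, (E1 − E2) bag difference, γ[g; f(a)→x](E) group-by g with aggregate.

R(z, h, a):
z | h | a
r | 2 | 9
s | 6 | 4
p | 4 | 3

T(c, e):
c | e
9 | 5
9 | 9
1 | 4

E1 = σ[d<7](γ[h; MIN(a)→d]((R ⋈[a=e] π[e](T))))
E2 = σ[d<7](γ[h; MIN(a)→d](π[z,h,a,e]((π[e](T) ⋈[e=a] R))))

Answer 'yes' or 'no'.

E1 stepwise |·|:
  R → 3
  T → 3
  π[e](T) → 3
  (R ⋈[a=e] π[e](T)) → 2
  γ[h; MIN(a)→d]((R ⋈[a=e] π[e](T))) → 2
  σ[d<7](γ[h; MIN(a)→d]((R ⋈[a=e] π[e](T)))) → 1
E2 stepwise |·|:
  T → 3
  π[e](T) → 3
  R → 3
  (π[e](T) ⋈[e=a] R) → 2
  π[z,h,a,e]((π[e](T) ⋈[e=a] R)) → 2
  γ[h; MIN(a)→d](π[z,h,a,e]((π[e](T) ⋈[e=a] R))) → 2
  σ[d<7](γ[h; MIN(a)→d](π[z,h,a,e]((π[e](T) ⋈[e=a] R)))) → 1

E1 and E2 produce the same multiset:
h | d
6 | 4

yes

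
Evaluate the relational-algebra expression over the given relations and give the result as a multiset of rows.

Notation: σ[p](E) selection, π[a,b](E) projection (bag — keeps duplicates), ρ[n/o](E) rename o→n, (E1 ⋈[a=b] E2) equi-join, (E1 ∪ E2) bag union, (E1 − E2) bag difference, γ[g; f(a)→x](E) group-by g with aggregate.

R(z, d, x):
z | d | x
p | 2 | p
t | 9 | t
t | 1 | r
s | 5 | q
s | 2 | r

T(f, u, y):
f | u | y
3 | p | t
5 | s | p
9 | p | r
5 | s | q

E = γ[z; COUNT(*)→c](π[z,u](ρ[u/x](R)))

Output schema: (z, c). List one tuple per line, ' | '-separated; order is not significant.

Stepwise |·|:
  R → 5
  ρ[u/x](R) → 5
  π[z,u](ρ[u/x](R)) → 5
  γ[z; COUNT(*)→c](π[z,u](ρ[u/x](R))) → 3

== RESULT ==
z | c
p | 1
s | 2
t | 2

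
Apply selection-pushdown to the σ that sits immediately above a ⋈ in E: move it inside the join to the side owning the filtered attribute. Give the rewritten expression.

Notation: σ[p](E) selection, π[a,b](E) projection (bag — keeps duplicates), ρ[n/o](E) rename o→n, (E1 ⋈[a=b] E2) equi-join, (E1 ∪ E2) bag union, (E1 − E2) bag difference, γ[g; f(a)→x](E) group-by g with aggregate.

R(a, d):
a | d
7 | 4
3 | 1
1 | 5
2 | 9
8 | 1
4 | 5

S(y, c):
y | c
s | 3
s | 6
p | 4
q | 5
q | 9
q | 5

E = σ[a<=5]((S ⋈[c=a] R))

σ filters on a, owned by the right side.
E' = (S ⋈[c=a] σ[a<=5](R))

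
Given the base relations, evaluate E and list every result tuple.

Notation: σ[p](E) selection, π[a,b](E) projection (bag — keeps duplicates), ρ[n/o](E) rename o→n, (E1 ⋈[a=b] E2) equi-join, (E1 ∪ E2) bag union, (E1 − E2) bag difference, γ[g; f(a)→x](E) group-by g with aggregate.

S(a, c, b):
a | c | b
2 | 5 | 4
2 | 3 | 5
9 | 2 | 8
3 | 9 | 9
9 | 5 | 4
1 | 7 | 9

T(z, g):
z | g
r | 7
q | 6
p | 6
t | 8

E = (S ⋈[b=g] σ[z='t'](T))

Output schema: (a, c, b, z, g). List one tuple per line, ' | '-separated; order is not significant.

Stepwise |·|:
  S → 6
  T → 4
  σ[z='t'](T) → 1
  (S ⋈[b=g] σ[z='t'](T)) → 1

== RESULT ==
a | c | b | z | g
9 | 2 | 8 | t | 8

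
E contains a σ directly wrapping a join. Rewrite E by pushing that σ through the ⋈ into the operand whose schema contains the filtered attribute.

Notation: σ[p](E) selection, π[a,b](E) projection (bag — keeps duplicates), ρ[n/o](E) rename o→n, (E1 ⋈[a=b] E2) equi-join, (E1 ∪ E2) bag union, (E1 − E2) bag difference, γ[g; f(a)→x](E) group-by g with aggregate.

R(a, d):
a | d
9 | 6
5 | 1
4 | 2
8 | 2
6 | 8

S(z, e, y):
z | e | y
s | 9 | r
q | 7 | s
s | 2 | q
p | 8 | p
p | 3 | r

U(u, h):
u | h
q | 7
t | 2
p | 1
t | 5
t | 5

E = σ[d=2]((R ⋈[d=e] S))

σ filters on d, owned by the left side.
E' = (σ[d=2](R) ⋈[d=e] S)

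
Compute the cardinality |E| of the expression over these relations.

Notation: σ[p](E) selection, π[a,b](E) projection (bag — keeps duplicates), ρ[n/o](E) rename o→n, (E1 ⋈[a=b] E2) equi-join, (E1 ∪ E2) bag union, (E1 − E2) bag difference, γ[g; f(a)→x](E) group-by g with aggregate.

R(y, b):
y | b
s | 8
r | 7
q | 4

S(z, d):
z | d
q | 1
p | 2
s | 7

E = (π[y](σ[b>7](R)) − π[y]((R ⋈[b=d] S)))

Per-node cardinality:
  R → 3
  σ[b>7](R) → 1
  π[y](σ[b>7](R)) → 1
  R → 3
  S → 3
  (R ⋈[b=d] S) → 1
  π[y]((R ⋈[b=d] S)) → 1
  (π[y](σ[b>7](R)) − π[y]((R ⋈[b=d] S))) → 1

|E| = 1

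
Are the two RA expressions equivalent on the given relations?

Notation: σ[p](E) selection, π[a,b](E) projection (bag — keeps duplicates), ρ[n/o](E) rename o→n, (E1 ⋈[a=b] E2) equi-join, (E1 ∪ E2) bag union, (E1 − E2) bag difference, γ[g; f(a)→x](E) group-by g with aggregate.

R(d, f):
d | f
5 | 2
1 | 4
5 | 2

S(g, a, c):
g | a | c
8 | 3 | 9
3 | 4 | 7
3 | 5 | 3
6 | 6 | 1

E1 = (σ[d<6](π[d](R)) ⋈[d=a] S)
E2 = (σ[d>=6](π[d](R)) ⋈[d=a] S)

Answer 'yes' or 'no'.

E1 stepwise |·|:
  R → 3
  π[d](R) → 3
  σ[d<6](π[d](R)) → 3
  S → 4
  (σ[d<6](π[d](R)) ⋈[d=a] S) → 2
E2 stepwise |·|:
  R → 3
  π[d](R) → 3
  σ[d>=6](π[d](R)) → 0
  S → 4
  (σ[d>=6](π[d](R)) ⋈[d=a] S) → 0

E1 result:
d | g | a | c
5 | 3 | 5 | 3
5 | 3 | 5 | 3
E2 result:
d | g | a | c
(0 rows)
Witness: (5, 3, 5, 3) appears 2× in E1 but 0× in E2.

no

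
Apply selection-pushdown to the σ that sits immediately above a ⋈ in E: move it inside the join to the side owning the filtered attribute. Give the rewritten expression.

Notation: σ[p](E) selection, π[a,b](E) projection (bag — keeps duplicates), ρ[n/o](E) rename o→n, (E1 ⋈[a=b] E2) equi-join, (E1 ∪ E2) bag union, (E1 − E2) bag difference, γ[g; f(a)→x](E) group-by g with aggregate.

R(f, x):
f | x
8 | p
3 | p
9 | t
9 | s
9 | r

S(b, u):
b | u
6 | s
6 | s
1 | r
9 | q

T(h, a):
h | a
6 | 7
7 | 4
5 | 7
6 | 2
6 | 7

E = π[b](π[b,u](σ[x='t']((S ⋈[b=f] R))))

σ filters on x, owned by the right side.
E' = π[b](π[b,u]((S ⋈[b=f] σ[x='t'](R))))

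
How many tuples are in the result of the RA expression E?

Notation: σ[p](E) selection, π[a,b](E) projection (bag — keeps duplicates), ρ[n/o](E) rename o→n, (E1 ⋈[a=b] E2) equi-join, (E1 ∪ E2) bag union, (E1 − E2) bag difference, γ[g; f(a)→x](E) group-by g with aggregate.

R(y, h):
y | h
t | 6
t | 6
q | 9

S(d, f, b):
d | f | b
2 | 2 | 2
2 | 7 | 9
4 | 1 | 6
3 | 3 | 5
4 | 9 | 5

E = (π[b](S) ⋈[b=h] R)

Row counts bottom-up:
  S → 5
  π[b](S) → 5
  R → 3
  (π[b](S) ⋈[b=h] R) → 3

|E| = 3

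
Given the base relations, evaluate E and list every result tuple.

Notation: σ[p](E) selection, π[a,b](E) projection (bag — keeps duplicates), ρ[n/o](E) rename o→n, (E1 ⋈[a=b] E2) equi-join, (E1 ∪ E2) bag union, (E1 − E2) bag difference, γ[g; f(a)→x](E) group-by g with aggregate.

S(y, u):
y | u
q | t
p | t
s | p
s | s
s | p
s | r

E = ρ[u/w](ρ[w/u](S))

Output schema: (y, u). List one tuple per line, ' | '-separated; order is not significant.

Per-node cardinality:
  S → 6
  ρ[w/u](S) → 6
  ρ[u/w](ρ[w/u](S)) → 6

== RESULT ==
y | u
p | t
q | t
s | p
s | p
s | r
s | s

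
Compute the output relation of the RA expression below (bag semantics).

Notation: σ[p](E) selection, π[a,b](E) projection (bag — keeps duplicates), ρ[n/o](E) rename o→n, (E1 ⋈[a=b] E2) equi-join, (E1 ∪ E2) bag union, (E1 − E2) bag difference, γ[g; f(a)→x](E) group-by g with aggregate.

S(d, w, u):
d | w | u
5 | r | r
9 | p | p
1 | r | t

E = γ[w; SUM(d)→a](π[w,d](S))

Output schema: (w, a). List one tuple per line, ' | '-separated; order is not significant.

Subexpression sizes:
  S → 3
  π[w,d](S) → 3
  γ[w; SUM(d)→a](π[w,d](S)) → 2

== RESULT ==
w | a
p | 9
r | 6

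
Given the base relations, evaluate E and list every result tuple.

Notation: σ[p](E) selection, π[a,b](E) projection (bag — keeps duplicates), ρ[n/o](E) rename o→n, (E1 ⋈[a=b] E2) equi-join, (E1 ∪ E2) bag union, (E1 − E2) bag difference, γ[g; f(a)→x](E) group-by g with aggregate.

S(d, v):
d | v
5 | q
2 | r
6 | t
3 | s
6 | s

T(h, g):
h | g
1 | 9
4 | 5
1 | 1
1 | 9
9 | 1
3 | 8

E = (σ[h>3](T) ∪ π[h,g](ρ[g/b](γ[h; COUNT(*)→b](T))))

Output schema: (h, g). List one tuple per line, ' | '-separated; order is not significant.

Subexpression sizes:
  T → 6
  σ[h>3](T) → 2
  T → 6
  γ[h; COUNT(*)→b](T) → 4
  ρ[g/b](γ[h; COUNT(*)→b](T)) → 4
  π[h,g](ρ[g/b](γ[h; COUNT(*)→b](T))) → 4
  (σ[h>3](T) ∪ π[h,g](ρ[g/b](γ[h; COUNT(*)→b](T)))) → 6

== RESULT ==
h | g
1 | 3
3 | 1
4 | 1
4 | 5
9 | 1
9 | 1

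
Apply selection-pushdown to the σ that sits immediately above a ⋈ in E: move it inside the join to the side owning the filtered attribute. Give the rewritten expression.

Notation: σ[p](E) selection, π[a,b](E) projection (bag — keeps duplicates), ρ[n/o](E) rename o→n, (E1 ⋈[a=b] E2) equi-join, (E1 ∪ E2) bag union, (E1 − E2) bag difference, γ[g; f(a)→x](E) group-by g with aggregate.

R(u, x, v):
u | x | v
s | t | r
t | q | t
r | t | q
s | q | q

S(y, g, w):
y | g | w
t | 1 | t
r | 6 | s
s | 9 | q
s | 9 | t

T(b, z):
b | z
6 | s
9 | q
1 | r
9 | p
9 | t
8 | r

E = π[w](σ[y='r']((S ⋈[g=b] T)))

σ filters on y, owned by the left side.
E' = π[w]((σ[y='r'](S) ⋈[g=b] T))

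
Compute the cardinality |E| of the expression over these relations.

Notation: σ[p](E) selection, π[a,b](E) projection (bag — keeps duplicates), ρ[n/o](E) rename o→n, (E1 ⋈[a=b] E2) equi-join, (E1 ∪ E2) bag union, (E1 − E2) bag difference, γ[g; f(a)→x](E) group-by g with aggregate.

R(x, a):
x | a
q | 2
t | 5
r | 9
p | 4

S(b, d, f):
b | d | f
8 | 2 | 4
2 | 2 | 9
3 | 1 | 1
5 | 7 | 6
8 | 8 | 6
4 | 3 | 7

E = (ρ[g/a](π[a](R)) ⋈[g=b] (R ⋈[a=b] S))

Per-node cardinality:
  R → 4
  π[a](R) → 4
  ρ[g/a](π[a](R)) → 4
  R → 4
  S → 6
  (R ⋈[a=b] S) → 3
  (ρ[g/a](π[a](R)) ⋈[g=b] (R ⋈[a=b] S)) → 3

|E| = 3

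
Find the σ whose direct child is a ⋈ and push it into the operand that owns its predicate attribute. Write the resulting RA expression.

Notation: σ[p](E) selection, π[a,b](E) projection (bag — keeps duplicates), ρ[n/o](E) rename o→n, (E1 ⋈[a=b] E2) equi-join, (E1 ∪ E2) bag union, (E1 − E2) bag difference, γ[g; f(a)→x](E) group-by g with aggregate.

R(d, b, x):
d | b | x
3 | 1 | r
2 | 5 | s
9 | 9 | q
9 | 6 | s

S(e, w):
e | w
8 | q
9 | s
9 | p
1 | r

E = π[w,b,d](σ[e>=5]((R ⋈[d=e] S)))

σ filters on e, owned by the right side.
E' = π[w,b,d]((R ⋈[d=e] σ[e>=5](S)))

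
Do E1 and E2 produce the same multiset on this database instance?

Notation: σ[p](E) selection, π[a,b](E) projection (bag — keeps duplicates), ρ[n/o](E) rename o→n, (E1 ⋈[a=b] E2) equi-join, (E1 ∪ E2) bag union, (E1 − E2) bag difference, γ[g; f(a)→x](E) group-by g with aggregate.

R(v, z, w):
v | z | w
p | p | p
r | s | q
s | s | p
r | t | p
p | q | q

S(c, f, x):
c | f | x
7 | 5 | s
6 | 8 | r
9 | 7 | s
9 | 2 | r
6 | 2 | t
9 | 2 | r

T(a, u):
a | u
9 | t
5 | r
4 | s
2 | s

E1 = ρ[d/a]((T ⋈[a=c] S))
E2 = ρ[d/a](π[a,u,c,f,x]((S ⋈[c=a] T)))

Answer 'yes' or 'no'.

E1 per-node cardinality:
  T → 4
  S → 6
  (T ⋈[a=c] S) → 3
  ρ[d/a]((T ⋈[a=c] S)) → 3
E2 per-node cardinality:
  S → 6
  T → 4
  (S ⋈[c=a] T) → 3
  π[a,u,c,f,x]((S ⋈[c=a] T)) → 3
  ρ[d/a](π[a,u,c,f,x]((S ⋈[c=a] T))) → 3

E1 and E2 produce the same multiset:
d | u | c | f | x
9 | t | 9 | 2 | r
9 | t | 9 | 2 | r
9 | t | 9 | 7 | s

yes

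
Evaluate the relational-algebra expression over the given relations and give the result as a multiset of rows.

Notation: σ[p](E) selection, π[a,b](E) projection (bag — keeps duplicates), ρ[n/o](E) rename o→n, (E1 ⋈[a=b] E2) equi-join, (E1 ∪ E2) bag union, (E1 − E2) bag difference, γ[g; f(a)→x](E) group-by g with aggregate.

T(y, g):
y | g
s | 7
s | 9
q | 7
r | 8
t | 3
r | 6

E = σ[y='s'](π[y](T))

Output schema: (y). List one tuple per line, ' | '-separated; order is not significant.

Subexpression sizes:
  T → 6
  π[y](T) → 6
  σ[y='s'](π[y](T)) → 2

== RESULT ==
y
s
s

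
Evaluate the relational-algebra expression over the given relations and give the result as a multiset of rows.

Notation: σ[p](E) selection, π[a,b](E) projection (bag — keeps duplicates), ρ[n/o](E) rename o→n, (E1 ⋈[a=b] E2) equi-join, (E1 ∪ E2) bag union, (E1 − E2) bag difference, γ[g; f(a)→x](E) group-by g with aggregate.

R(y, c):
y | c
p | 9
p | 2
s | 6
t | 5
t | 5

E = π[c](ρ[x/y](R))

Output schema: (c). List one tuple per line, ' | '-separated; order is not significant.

Row counts bottom-up:
  R → 5
  ρ[x/y](R) → 5
  π[c](ρ[x/y](R)) → 5

== RESULT ==
c
2
5
5
6
9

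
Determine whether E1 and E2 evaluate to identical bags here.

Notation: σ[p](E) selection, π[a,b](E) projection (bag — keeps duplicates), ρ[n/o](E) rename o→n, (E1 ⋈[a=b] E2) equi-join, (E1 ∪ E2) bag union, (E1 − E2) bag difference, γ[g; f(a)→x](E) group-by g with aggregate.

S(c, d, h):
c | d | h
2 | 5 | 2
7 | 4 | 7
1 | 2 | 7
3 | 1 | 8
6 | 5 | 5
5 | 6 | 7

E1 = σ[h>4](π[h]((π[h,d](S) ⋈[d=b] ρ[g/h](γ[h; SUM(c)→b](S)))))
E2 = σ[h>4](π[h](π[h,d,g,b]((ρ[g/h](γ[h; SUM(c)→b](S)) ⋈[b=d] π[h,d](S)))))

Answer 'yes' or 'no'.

E1 row counts bottom-up:
  S → 6
  π[h,d](S) → 6
  S → 6
  γ[h; SUM(c)→b](S) → 4
  ρ[g/h](γ[h; SUM(c)→b](S)) → 4
  (π[h,d](S) ⋈[d=b] ρ[g/h](γ[h; SUM(c)→b](S))) → 2
  π[h]((π[h,d](S) ⋈[d=b] ρ[g/h](γ[h; SUM(c)→b](S)))) → 2
  σ[h>4](π[h]((π[h,d](S) ⋈[d=b] ρ[g/h](γ[h; SUM(c)→b](S))))) → 2
E2 row counts bottom-up:
  S → 6
  γ[h; SUM(c)→b](S) → 4
  ρ[g/h](γ[h; SUM(c)→b](S)) → 4
  S → 6
  π[h,d](S) → 6
  (ρ[g/h](γ[h; SUM(c)→b](S)) ⋈[b=d] π[h,d](S)) → 2
  π[h,d,g,b]((ρ[g/h](γ[h; SUM(c)→b](S)) ⋈[b=d] π[h,d](S))) → 2
  π[h](π[h,d,g,b]((ρ[g/h](γ[h; SUM(c)→b](S)) ⋈[b=d] π[h,d](S)))) → 2
  σ[h>4](π[h](π[h,d,g,b]((ρ[g/h](γ[h; SUM(c)→b](S)) ⋈[b=d] π[h,d](S))))) → 2

E1 and E2 produce the same multiset:
h
7
7

yes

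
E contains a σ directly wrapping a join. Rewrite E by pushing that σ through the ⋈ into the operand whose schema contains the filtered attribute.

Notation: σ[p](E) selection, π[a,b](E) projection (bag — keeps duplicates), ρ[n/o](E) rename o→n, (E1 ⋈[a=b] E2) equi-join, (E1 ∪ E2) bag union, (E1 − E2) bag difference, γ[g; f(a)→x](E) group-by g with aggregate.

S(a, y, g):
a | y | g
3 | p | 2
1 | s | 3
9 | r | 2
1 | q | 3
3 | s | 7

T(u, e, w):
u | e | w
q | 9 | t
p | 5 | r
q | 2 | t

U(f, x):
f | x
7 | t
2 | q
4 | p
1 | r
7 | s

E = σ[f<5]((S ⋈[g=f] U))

σ filters on f, owned by the right side.
E' = (S ⋈[g=f] σ[f<5](U))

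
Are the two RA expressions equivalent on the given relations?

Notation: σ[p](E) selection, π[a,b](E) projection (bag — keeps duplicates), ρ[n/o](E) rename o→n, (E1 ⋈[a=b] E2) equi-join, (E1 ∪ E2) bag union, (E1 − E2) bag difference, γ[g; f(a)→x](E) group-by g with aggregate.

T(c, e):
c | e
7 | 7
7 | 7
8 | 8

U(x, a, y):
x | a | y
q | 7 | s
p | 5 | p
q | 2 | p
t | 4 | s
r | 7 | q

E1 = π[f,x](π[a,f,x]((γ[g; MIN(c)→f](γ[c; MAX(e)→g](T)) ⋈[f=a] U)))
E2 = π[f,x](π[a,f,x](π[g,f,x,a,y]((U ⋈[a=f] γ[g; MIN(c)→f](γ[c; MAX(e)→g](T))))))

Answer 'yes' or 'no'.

E1 subexpression sizes:
  T → 3
  γ[c; MAX(e)→g](T) → 2
  γ[g; MIN(c)→f](γ[c; MAX(e)→g](T)) → 2
  U → 5
  (γ[g; MIN(c)→f](γ[c; MAX(e)→g](T)) ⋈[f=a] U) → 2
  π[a,f,x]((γ[g; MIN(c)→f](γ[c; MAX(e)→g](T)) ⋈[f=a] U)) → 2
  π[f,x](π[a,f,x]((γ[g; MIN(c)→f](γ[c; MAX(e)→g](T)) ⋈[f=a] U))) → 2
E2 subexpression sizes:
  U → 5
  T → 3
  γ[c; MAX(e)→g](T) → 2
  γ[g; MIN(c)→f](γ[c; MAX(e)→g](T)) → 2
  (U ⋈[a=f] γ[g; MIN(c)→f](γ[c; MAX(e)→g](T))) → 2
  π[g,f,x,a,y]((U ⋈[a=f] γ[g; MIN(c)→f](γ[c; MAX(e)→g](T)))) → 2
  π[a,f,x](π[g,f,x,a,y]((U ⋈[a=f] γ[g; MIN(c)→f](γ[c; MAX(e)→g](T))))) → 2
  π[f,x](π[a,f,x](π[g,f,x,a,y]((U ⋈[a=f] γ[g; MIN(c)→f](γ[c; MAX(e)→g](T)))))) → 2

E1 and E2 produce the same multiset:
f | x
7 | q
7 | r

yes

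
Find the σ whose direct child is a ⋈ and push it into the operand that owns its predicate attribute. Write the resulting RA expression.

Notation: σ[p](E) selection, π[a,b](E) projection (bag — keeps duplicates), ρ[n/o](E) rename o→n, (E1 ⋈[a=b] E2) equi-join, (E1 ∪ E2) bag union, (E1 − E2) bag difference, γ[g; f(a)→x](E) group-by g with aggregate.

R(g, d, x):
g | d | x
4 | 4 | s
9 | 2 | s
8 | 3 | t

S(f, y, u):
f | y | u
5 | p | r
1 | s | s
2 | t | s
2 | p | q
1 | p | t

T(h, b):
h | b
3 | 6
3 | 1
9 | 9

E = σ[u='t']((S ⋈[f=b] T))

σ filters on u, owned by the left side.
E' = (σ[u='t'](S) ⋈[f=b] T)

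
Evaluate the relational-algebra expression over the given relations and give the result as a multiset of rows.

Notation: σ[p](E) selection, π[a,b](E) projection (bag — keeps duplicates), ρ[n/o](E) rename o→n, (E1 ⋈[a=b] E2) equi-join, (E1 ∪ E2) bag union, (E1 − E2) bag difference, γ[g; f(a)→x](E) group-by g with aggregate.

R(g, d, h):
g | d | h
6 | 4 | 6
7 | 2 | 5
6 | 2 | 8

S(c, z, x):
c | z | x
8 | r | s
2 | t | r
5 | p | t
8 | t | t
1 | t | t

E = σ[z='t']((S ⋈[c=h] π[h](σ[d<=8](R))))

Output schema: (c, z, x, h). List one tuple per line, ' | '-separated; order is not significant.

Row counts bottom-up:
  S → 5
  R → 3
  σ[d<=8](R) → 3
  π[h](σ[d<=8](R)) → 3
  (S ⋈[c=h] π[h](σ[d<=8](R))) → 3
  σ[z='t']((S ⋈[c=h] π[h](σ[d<=8](R)))) → 1

== RESULT ==
c | z | x | h
8 | t | t | 8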